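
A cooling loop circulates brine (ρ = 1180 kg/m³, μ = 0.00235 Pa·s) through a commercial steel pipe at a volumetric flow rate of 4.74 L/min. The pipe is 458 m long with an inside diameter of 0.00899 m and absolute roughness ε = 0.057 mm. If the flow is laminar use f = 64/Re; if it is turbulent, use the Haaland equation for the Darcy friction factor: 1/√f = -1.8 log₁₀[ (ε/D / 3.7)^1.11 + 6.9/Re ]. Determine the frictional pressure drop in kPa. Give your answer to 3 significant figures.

Q = 4.74 L/min = 4.74/60000 = 7.9e-05 m³/s.
Cross-sectional area A = πD²/4 = π(0.00899)²/4 = 6.348e-05 m²; mean velocity V = Q/A = 7.9e-05/6.348e-05 = 1.245 m/s.
Reynolds number Re = ρVD/μ = 1180 · 1.245 · 0.00899 / 0.00235 = 5618.
Re > 4000 → turbulent. Relative roughness ε/D = 5.7e-05/0.00899 = 0.00634. Haaland: 1/√f = -1.8 log₁₀[(0.00634/3.7)^1.11 + 6.9/5618] = -1.8 log₁₀[0.00085 + 0.00123] = 4.828, so f = 0.0429.
Darcy-Weisbach: ΔP = f(L/D)(ρV²/2) = 0.0429·(458/0.00899)·(1180·1.245²/2) = 0.0429·5.095e+04·913.9 = 1.997e+06 Pa.
ΔP = 1.997e+06 Pa = 2000 kPa.

ΔP ≈ 2000 kPa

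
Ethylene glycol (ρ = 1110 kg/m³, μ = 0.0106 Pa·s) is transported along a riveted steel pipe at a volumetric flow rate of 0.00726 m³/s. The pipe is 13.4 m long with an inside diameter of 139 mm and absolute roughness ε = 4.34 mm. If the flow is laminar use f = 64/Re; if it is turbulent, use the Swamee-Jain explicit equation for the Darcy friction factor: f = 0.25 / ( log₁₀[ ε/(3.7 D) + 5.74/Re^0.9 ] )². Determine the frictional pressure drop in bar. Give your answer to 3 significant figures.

Cross-sectional area A = πD²/4 = π(0.139)²/4 = 0.01517 m²; mean velocity V = Q/A = 0.00726/0.01517 = 0.4784 m/s.
Reynolds number Re = ρVD/μ = 1110 · 0.4784 · 0.139 / 0.0106 = 6964.
Re > 4000 → turbulent. Relative roughness ε/D = 0.00434/0.139 = 0.0312. Swamee-Jain: f = 0.25/(log₁₀[0.0312/3.7 + 5.74/6964^0.9])² = 0.25/(log₁₀[0.00844 + 0.002])² = 0.25/(-1.981)² = 0.06367.
Darcy-Weisbach: ΔP = f(L/D)(ρV²/2) = 0.06367·(13.4/0.139)·(1110·0.4784²/2) = 0.06367·96.4·127 = 779.8 Pa.
ΔP = 779.8 Pa = 0.00780 bar.

ΔP ≈ 0.00780 bar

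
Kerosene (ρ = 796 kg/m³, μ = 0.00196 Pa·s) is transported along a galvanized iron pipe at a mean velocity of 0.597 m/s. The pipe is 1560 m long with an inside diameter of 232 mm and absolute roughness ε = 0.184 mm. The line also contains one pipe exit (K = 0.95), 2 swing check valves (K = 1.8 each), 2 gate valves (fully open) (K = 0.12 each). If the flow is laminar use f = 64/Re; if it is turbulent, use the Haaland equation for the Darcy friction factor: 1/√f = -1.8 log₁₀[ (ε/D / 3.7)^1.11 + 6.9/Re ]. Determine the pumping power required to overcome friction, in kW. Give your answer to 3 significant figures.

P ≈ 0.565 kW

Reynolds number Re = ρVD/μ = 796 · 0.597 · 0.232 / 0.00196 = 5.625e+04.
Re > 4000 → turbulent. Relative roughness ε/D = 0.000184/0.232 = 0.000793. Haaland: 1/√f = -1.8 log₁₀[(0.000793/3.7)^1.11 + 6.9/5.625e+04] = -1.8 log₁₀[8.46e-05 + 0.000123] = 6.63, so f = 0.02275.
Total minor-loss coefficient ΣK = 1·0.95 + 2·1.8 + 2·0.12 = 4.79.
ΔP = [f·L/D + ΣK]·(ρV²/2) = [0.02275·1560/0.232 + 4.79]·(796·0.597²/2) = [153 + 4.79]·141.9 = 2.238e+04 Pa.
Q = V·A = 0.597·0.04227 = 0.02524 m³/s.
Pumping power P = QΔP = 0.02524·2.238e+04 = 564.8 W = 0.565 kW.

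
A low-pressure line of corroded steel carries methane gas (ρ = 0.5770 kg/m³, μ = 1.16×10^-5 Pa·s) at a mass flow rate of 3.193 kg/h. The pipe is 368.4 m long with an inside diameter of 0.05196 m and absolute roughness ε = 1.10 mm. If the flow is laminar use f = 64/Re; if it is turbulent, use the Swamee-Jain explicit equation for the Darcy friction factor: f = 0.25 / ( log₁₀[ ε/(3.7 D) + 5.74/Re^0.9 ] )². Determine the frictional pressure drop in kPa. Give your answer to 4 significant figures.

ΔP ≈ 0.03672 kPa

ṁ = 3.193 kg/h = 3.193/3600 = 0.0008869 kg/s.
A = πD²/4 = π(0.05196)²/4 = 0.00212 m²; mean velocity V = ṁ/(ρA) = 0.0008869/(0.577 · 0.00212) = 0.7249 m/s.
Reynolds number Re = ρVD/μ = 0.577 · 0.7249 · 0.05196 / 1.16e-05 = 1874.
Re < 2300 → laminar flow, so f = 64/Re = 64/1874 = 0.03416 (the turbulent correlation is not needed).
Darcy-Weisbach: ΔP = f(L/D)(ρV²/2) = 0.03416·(368.4/0.05196)·(0.577·0.7249²/2) = 0.03416·7090·0.1516 = 36.72 Pa.
ΔP = 36.72 Pa = 0.03672 kPa.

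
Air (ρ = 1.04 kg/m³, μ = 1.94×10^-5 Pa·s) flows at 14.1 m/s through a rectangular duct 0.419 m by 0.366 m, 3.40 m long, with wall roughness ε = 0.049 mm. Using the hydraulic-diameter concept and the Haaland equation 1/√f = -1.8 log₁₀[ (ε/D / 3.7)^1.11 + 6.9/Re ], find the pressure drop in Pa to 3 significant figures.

ΔP ≈ 13.9 Pa

Hydraulic diameter D_h = 4A/P = 4·(0.419·0.366)/(2·(0.419+0.366)) = 0.6134/1.57 = 0.3907 m.
Re = ρVD_h/μ = 1.04·14.1·0.3907/1.94e-05 = 2.953e+05.
ε/D_h = 4.9e-05/0.3907 = 0.000125; Haaland gives 1/√f = -1.8 log₁₀[1.09e-05+2.34e-05] = 8.037, so f = 0.01548.
ΔP = f(L/D_h)(ρV²/2) = 0.01548·3.4/0.3907·103.4 = 13.93 Pa.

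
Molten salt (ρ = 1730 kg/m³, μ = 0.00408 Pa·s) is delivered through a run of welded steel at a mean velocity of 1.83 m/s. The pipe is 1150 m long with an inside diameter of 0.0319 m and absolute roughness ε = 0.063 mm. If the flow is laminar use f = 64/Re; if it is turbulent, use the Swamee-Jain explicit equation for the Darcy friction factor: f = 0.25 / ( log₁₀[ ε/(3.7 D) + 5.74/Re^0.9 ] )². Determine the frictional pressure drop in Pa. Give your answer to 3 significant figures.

Reynolds number Re = ρVD/μ = 1730 · 1.83 · 0.0319 / 0.00408 = 2.475e+04.
Re > 4000 → turbulent. Relative roughness ε/D = 6.3e-05/0.0319 = 0.00197. Swamee-Jain: f = 0.25/(log₁₀[0.00197/3.7 + 5.74/2.475e+04^0.9])² = 0.25/(log₁₀[0.000534 + 0.000638])² = 0.25/(-2.931)² = 0.0291.
Darcy-Weisbach: ΔP = f(L/D)(ρV²/2) = 0.0291·(1150/0.0319)·(1730·1.83²/2) = 0.0291·3.605e+04·2897 = 3.038e+06 Pa.

ΔP ≈ 3.04×10^6 Pa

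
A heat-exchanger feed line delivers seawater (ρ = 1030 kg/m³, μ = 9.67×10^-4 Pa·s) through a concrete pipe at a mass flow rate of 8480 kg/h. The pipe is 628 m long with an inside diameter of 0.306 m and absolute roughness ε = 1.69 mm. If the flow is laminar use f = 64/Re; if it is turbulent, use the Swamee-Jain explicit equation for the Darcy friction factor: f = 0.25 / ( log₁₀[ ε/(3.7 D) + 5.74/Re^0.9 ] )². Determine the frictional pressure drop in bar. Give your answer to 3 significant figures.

ΔP ≈ 3.98×10^-4 bar

ṁ = 8480 kg/h = 8480/3600 = 2.356 kg/s.
A = πD²/4 = π(0.306)²/4 = 0.07354 m²; mean velocity V = ṁ/(ρA) = 2.356/(1030 · 0.07354) = 0.0311 m/s.
Reynolds number Re = ρVD/μ = 1030 · 0.0311 · 0.306 / 0.000967 = 1.014e+04.
Re > 4000 → turbulent. Relative roughness ε/D = 0.00169/0.306 = 0.00552. Swamee-Jain: f = 0.25/(log₁₀[0.00552/3.7 + 5.74/1.014e+04^0.9])² = 0.25/(log₁₀[0.00149 + 0.00142])² = 0.25/(-2.535)² = 0.0389.
Darcy-Weisbach: ΔP = f(L/D)(ρV²/2) = 0.0389·(628/0.306)·(1030·0.0311²/2) = 0.0389·2052·0.498 = 39.76 Pa.
ΔP = 39.76 Pa = 3.98×10^-4 bar.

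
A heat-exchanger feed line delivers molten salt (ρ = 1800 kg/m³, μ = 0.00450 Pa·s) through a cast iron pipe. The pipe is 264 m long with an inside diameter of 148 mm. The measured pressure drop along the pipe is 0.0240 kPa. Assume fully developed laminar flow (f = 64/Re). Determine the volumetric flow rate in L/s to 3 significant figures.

Q ≈ 0.238 L/s

For laminar flow, f = 64/Re with Re = ρVD/μ, so Darcy-Weisbach reduces to ΔP = 32μLV/D². Solving for V: V = ΔP·D²/(32μL) = 24·(0.148)²/(32·0.0045·264) = 0.01383 m/s.
Check: Re = ρVD/μ = 1800·0.01383·0.148/0.0045 = 818.6 < 2300, so the laminar assumption holds.
Q = V·A = 0.01383·(π/4·0.148²) = 0.0002379 m³/s = 0.238 L/s.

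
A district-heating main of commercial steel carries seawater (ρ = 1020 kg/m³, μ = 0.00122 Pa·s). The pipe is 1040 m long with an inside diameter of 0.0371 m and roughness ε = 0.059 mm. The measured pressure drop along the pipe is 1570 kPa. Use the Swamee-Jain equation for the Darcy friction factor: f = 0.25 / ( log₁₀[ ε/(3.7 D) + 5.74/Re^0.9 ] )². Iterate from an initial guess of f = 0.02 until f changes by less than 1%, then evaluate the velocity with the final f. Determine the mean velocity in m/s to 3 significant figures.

V ≈ 2.09 m/s

Rearranging Darcy-Weisbach: V = √(2·ΔP·D/(f·L·ρ)). With ε/D = 5.9e-05/0.0371 = 0.00159, iterate starting from f = 0.02:
  f = 0.02 → V = √(2·1.57e+06·0.0371/(0.02·1040·1020)) = 2.343 m/s; Re = ρVD/μ = 7.268e+04; f → 0.02483
  f = 0.02483 → V = 2.103 m/s; Re = 6.523e+04; f → 0.02508
Converged (Δf/f < 1%). With the final f = 0.02508: V = √(2·1.57e+06·0.0371/(0.02508·1040·1020)) = 2.092 m/s.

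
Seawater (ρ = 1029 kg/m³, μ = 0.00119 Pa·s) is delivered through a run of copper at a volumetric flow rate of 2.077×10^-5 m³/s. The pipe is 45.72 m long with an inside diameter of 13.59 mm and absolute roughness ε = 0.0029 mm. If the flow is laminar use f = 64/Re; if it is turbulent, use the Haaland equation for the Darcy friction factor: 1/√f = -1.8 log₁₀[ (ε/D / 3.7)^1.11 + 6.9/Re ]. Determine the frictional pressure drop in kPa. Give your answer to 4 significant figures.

ΔP ≈ 1.350 kPa

Cross-sectional area A = πD²/4 = π(0.01359)²/4 = 0.0001451 m²; mean velocity V = Q/A = 2.077e-05/0.0001451 = 0.1432 m/s.
Reynolds number Re = ρVD/μ = 1029 · 0.1432 · 0.01359 / 0.00119 = 1683.
Re < 2300 → laminar flow, so f = 64/Re = 64/1683 = 0.03804 (the turbulent correlation is not needed).
Darcy-Weisbach: ΔP = f(L/D)(ρV²/2) = 0.03804·(45.72/0.01359)·(1029·0.1432²/2) = 0.03804·3364·10.55 = 1350 Pa.
ΔP = 1350 Pa = 1.350 kPa.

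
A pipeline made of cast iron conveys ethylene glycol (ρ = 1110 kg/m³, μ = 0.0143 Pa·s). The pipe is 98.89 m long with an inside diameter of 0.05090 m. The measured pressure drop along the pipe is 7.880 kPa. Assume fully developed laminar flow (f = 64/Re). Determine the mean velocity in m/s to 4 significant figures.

For laminar flow, f = 64/Re with Re = ρVD/μ, so Darcy-Weisbach reduces to ΔP = 32μLV/D². Solving for V: V = ΔP·D²/(32μL) = 7880·(0.0509)²/(32·0.0143·98.89) = 0.4512 m/s.
Check: Re = ρVD/μ = 1110·0.4512·0.0509/0.0143 = 1782 < 2300, so the laminar assumption holds.

V ≈ 0.4512 m/s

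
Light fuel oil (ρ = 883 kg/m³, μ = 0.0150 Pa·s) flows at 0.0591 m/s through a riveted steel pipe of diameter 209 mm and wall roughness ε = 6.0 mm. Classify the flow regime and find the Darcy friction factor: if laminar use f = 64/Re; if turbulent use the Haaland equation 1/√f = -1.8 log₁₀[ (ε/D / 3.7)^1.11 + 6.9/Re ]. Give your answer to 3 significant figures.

Re = ρVD/μ = 883·0.0591·0.209/0.015 = 727.1.
Re < 2300 → laminar, so f = 64/Re = 0.08802 (roughness is irrelevant in laminar flow).

f ≈ 0.0880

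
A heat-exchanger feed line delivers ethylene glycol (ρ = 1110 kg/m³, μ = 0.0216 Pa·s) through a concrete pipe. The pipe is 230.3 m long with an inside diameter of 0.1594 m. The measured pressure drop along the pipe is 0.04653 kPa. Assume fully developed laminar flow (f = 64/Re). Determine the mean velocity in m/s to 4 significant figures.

V ≈ 0.007427 m/s

For laminar flow, f = 64/Re with Re = ρVD/μ, so Darcy-Weisbach reduces to ΔP = 32μLV/D². Solving for V: V = ΔP·D²/(32μL) = 46.53·(0.1594)²/(32·0.0216·230.3) = 0.007427 m/s.
Check: Re = ρVD/μ = 1110·0.007427·0.1594/0.0216 = 60.84 < 2300, so the laminar assumption holds.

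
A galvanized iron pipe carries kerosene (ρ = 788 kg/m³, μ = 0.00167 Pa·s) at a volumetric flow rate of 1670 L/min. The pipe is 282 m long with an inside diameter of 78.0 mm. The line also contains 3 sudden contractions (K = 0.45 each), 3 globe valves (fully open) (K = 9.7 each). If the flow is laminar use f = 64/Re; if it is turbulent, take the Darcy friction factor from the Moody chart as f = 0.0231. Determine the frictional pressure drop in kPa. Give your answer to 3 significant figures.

Q = 1670 L/min = 1670/60000 = 0.02783 m³/s.
Cross-sectional area A = πD²/4 = π(0.078)²/4 = 0.004778 m²; mean velocity V = Q/A = 0.02783/0.004778 = 5.825 m/s.
Reynolds number Re = ρVD/μ = 788 · 5.825 · 0.078 / 0.00167 = 2.144e+05.
Re > 4000 → turbulent; use the Moody-chart value f = 0.0231.
Total minor-loss coefficient ΣK = 3·0.45 + 3·9.7 = 30.4.
ΔP = [f·L/D + ΣK]·(ρV²/2) = [0.0231·282/0.078 + 30.4]·(788·5.825²/2) = [83.52 + 30.4]·1.337e+04 = 1.523e+06 Pa.
ΔP = 1.523e+06 Pa = 1520 kPa.

ΔP ≈ 1520 kPa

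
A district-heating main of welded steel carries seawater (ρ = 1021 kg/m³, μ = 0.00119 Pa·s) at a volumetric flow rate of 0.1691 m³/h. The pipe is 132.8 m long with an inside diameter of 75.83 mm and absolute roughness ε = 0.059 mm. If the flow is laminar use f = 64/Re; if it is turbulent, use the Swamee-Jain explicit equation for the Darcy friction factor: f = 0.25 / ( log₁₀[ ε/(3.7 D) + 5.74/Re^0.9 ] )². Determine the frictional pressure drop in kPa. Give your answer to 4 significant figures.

Q = 0.1691 m³/h = 0.1691/3600 = 4.697e-05 m³/s.
Cross-sectional area A = πD²/4 = π(0.07583)²/4 = 0.004516 m²; mean velocity V = Q/A = 4.697e-05/0.004516 = 0.0104 m/s.
Reynolds number Re = ρVD/μ = 1021 · 0.0104 · 0.07583 / 0.00119 = 676.7.
Re < 2300 → laminar flow, so f = 64/Re = 64/676.7 = 0.09458 (the turbulent correlation is not needed).
Darcy-Weisbach: ΔP = f(L/D)(ρV²/2) = 0.09458·(132.8/0.07583)·(1021·0.0104²/2) = 0.09458·1751·0.05522 = 9.147 Pa.
ΔP = 9.147 Pa = 0.009147 kPa.

ΔP ≈ 0.009147 kPa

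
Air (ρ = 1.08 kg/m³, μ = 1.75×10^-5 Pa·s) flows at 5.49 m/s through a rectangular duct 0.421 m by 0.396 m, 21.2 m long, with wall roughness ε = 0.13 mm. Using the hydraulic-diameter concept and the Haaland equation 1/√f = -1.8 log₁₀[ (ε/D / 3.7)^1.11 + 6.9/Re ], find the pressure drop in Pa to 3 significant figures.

ΔP ≈ 15.6 Pa

Hydraulic diameter D_h = 4A/P = 4·(0.421·0.396)/(2·(0.421+0.396)) = 0.6669/1.634 = 0.4081 m.
Re = ρVD_h/μ = 1.08·5.49·0.4081/1.75e-05 = 1.383e+05.
ε/D_h = 0.00013/0.4081 = 0.000319; Haaland gives 1/√f = -1.8 log₁₀[3.07e-05+4.99e-05] = 7.368, so f = 0.01842.
ΔP = f(L/D_h)(ρV²/2) = 0.01842·21.2/0.4081·16.28 = 15.57 Pa.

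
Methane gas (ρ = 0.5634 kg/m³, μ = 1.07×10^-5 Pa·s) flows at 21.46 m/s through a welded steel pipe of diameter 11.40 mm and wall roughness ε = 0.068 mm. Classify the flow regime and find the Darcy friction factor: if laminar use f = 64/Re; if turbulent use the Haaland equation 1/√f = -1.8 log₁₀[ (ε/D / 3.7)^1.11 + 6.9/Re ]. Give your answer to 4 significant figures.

Re = ρVD/μ = 0.5634·21.46·0.0114/1.07e-05 = 1.288e+04.
Re > 4000 → turbulent. ε/D = 6.8e-05/0.0114 = 0.00596; Haaland: 1/√f = -1.8 log₁₀[0.000795 + 0.000536] = 5.177, so f = 0.03731.

f ≈ 0.03731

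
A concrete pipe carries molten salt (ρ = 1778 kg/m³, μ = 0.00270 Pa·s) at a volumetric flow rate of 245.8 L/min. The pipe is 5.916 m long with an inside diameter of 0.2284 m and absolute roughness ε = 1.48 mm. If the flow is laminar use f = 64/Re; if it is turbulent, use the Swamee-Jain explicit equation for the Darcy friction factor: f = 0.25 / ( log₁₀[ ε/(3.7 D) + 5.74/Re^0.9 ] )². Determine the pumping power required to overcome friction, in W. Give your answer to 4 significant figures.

P ≈ 0.03596 W

Q = 245.8 L/min = 245.8/60000 = 0.004097 m³/s.
Cross-sectional area A = πD²/4 = π(0.2284)²/4 = 0.04097 m²; mean velocity V = Q/A = 0.004097/0.04097 = 0.09999 m/s.
Reynolds number Re = ρVD/μ = 1778 · 0.09999 · 0.2284 / 0.0027 = 1.504e+04.
Re > 4000 → turbulent. Relative roughness ε/D = 0.00148/0.2284 = 0.00648. Swamee-Jain: f = 0.25/(log₁₀[0.00648/3.7 + 5.74/1.504e+04^0.9])² = 0.25/(log₁₀[0.00175 + 0.000999])² = 0.25/(-2.561)² = 0.03813.
Darcy-Weisbach: ΔP = f(L/D)(ρV²/2) = 0.03813·(5.916/0.2284)·(1778·0.09999²/2) = 0.03813·25.9·8.888 = 8.777 Pa.
Pumping power P = QΔP = 0.004097·8.777 = 0.035958 W = 0.03596 W.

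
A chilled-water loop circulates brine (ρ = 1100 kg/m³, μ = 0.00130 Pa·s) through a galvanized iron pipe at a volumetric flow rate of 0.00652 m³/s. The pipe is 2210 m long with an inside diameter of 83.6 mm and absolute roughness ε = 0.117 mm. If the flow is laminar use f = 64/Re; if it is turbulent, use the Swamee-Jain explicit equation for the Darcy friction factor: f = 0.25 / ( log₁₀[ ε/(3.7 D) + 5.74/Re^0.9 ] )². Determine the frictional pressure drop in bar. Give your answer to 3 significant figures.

ΔP ≈ 4.92 bar

Cross-sectional area A = πD²/4 = π(0.0836)²/4 = 0.005489 m²; mean velocity V = Q/A = 0.00652/0.005489 = 1.188 m/s.
Reynolds number Re = ρVD/μ = 1100 · 1.188 · 0.0836 / 0.0013 = 8.402e+04.
Re > 4000 → turbulent. Relative roughness ε/D = 0.000117/0.0836 = 0.0014. Swamee-Jain: f = 0.25/(log₁₀[0.0014/3.7 + 5.74/8.402e+04^0.9])² = 0.25/(log₁₀[0.000378 + 0.000212])² = 0.25/(-3.229)² = 0.02398.
Darcy-Weisbach: ΔP = f(L/D)(ρV²/2) = 0.02398·(2210/0.0836)·(1100·1.188²/2) = 0.02398·2.644e+04·776 = 4.919e+05 Pa.
ΔP = 4.919e+05 Pa = 4.92 bar.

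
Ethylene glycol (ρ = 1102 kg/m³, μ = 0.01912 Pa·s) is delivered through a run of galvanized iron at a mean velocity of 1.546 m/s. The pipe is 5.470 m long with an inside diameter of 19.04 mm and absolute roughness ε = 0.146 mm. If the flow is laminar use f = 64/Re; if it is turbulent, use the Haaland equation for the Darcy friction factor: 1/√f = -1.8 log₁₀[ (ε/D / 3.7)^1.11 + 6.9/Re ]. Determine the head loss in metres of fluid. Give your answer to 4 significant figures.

h_f ≈ 1.320 m

Reynolds number Re = ρVD/μ = 1102 · 1.546 · 0.01904 / 0.0191 = 1697.
Re < 2300 → laminar flow, so f = 64/Re = 64/1697 = 0.03772 (the turbulent correlation is not needed).
Darcy-Weisbach: ΔP = f(L/D)(ρV²/2) = 0.03772·(5.47/0.01904)·(1102·1.546²/2) = 0.03772·287.3·1317 = 1.427e+04 Pa.
Head loss h_f = ΔP/(ρg) = 1.427e+04/(1102·9.81) = 1.320 m.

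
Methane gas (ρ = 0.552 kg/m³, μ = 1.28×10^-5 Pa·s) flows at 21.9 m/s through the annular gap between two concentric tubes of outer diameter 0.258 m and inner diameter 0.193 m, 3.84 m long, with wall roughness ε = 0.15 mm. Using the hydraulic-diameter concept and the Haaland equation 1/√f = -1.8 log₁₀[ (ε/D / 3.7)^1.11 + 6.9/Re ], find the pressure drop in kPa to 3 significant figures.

Hydraulic diameter D_h = 4A/P = D_o - D_i = 0.258 - 0.193 = 0.065 m.
Re = ρVD_h/μ = 0.552·21.9·0.065/1.28e-05 = 6.139e+04.
ε/D_h = 0.00015/0.065 = 0.00231; Haaland gives 1/√f = -1.8 log₁₀[0.000277+0.000112] = 6.137, so f = 0.02655.
ΔP = f(L/D_h)(ρV²/2) = 0.02655·3.84/0.065·132.4 = 207.6 Pa.
ΔP = 0.208 kPa.

ΔP ≈ 0.208 kPa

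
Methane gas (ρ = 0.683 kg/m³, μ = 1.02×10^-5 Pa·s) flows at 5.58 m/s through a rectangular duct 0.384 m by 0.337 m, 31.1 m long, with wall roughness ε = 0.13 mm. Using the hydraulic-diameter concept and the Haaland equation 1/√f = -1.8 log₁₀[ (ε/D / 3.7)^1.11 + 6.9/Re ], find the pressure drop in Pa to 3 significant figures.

Hydraulic diameter D_h = 4A/P = 4·(0.384·0.337)/(2·(0.384+0.337)) = 0.5176/1.442 = 0.359 m.
Re = ρVD_h/μ = 0.683·5.58·0.359/1.02e-05 = 1.341e+05.
ε/D_h = 0.00013/0.359 = 0.000362; Haaland gives 1/√f = -1.8 log₁₀[3.55e-05+5.14e-05] = 7.31, so f = 0.01872.
ΔP = f(L/D_h)(ρV²/2) = 0.01872·31.1/0.359·10.63 = 17.24 Pa.

ΔP ≈ 17.2 Pa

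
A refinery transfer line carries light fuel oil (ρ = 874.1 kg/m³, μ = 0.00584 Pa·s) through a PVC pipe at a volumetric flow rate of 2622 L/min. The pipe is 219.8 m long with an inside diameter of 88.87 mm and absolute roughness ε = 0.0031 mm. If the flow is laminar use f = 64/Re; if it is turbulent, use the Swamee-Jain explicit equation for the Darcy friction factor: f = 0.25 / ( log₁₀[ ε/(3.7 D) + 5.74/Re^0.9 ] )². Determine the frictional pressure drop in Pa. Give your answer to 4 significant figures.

ΔP ≈ 982400 Pa

Q = 2622 L/min = 2622/60000 = 0.0437 m³/s.
Cross-sectional area A = πD²/4 = π(0.08887)²/4 = 0.006203 m²; mean velocity V = Q/A = 0.0437/0.006203 = 7.045 m/s.
Reynolds number Re = ρVD/μ = 874.1 · 7.045 · 0.08887 / 0.00584 = 9.371e+04.
Re > 4000 → turbulent. Relative roughness ε/D = 3.1e-06/0.08887 = 3.49e-05. Swamee-Jain: f = 0.25/(log₁₀[3.49e-05/3.7 + 5.74/9.371e+04^0.9])² = 0.25/(log₁₀[9.43e-06 + 0.000192])² = 0.25/(-3.695)² = 0.01831.
Darcy-Weisbach: ΔP = f(L/D)(ρV²/2) = 0.01831·(219.8/0.08887)·(874.1·7.045²/2) = 0.01831·2473·2.169e+04 = 9.824e+05 Pa.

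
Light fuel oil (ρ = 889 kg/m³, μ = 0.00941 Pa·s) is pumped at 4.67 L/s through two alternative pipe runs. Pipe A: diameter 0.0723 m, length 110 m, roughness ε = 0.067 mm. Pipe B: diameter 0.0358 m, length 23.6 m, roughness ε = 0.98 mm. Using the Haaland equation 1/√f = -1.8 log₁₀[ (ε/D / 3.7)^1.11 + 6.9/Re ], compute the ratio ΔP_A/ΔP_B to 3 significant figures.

ΔP_A/ΔP_B ≈ 0.0829

Pipe A: V = Q/A = 0.00467/0.004106 = 1.137 m/s; Re = 7770; ε/D = 0.000927; Haaland → f = 0.03418; ΔP_A = f(L/D)(ρV²/2) = 2.991e+04 Pa.
Pipe B: V = Q/A = 0.00467/0.001007 = 4.639 m/s; Re = 1.569e+04; ε/D = 0.0274; Haaland → f = 0.05719; ΔP_B = f(L/D)(ρV²/2) = 3.607e+05 Pa.
ΔP_A/ΔP_B = 2.991e+04/3.607e+05 = 0.0829.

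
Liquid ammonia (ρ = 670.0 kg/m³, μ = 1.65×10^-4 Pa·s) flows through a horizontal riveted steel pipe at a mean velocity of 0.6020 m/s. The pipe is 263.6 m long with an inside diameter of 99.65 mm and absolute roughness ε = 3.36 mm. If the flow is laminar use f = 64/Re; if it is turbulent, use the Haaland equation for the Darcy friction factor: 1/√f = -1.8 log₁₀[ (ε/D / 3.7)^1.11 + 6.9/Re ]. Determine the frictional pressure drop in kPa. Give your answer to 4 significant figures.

Reynolds number Re = ρVD/μ = 670 · 0.602 · 0.09965 / 0.000165 = 2.436e+05.
Re > 4000 → turbulent. Relative roughness ε/D = 0.00336/0.09965 = 0.0337. Haaland: 1/√f = -1.8 log₁₀[(0.0337/3.7)^1.11 + 6.9/2.436e+05] = -1.8 log₁₀[0.00544 + 2.83e-05] = 4.073, so f = 0.06029.
Darcy-Weisbach: ΔP = f(L/D)(ρV²/2) = 0.06029·(263.6/0.09965)·(670·0.602²/2) = 0.06029·2645·121.4 = 1.936e+04 Pa.
ΔP = 1.936e+04 Pa = 19.36 kPa.

ΔP ≈ 19.36 kPa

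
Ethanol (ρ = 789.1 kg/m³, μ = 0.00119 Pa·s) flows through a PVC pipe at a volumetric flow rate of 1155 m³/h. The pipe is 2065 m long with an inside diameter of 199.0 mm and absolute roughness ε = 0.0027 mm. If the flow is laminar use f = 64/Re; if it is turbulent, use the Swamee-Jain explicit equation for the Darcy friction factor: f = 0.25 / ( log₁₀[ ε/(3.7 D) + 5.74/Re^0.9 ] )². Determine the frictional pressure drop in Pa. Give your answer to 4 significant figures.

ΔP ≈ 4976000 Pa

Q = 1155 m³/h = 1155/3600 = 0.3208 m³/s.
Cross-sectional area A = πD²/4 = π(0.199)²/4 = 0.0311 m²; mean velocity V = Q/A = 0.3208/0.0311 = 10.32 m/s.
Reynolds number Re = ρVD/μ = 789.1 · 10.32 · 0.199 / 0.00119 = 1.361e+06.
Re > 4000 → turbulent. Relative roughness ε/D = 2.7e-06/0.199 = 1.36e-05. Swamee-Jain: f = 0.25/(log₁₀[1.36e-05/3.7 + 5.74/1.361e+06^0.9])² = 0.25/(log₁₀[3.67e-06 + 1.73e-05])² = 0.25/(-4.678)² = 0.01142.
Darcy-Weisbach: ΔP = f(L/D)(ρV²/2) = 0.01142·(2065/0.199)·(789.1·10.32²/2) = 0.01142·1.038e+04·4.198e+04 = 4.976e+06 Pa.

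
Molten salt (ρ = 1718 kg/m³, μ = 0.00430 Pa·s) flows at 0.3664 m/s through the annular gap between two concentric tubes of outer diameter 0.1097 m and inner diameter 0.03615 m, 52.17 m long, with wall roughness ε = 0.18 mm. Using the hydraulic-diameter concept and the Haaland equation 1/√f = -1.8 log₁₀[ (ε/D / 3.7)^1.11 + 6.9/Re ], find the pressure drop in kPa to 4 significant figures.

Hydraulic diameter D_h = 4A/P = D_o - D_i = 0.1097 - 0.03615 = 0.07355 m.
Re = ρVD_h/μ = 1718·0.3664·0.07355/0.0043 = 1.077e+04.
ε/D_h = 0.00018/0.07355 = 0.00245; Haaland gives 1/√f = -1.8 log₁₀[0.000296+0.000641] = 5.451, so f = 0.03365.
ΔP = f(L/D_h)(ρV²/2) = 0.03365·52.17/0.07355·115.3 = 2753 Pa.
ΔP = 2.753 kPa.

ΔP ≈ 2.753 kPa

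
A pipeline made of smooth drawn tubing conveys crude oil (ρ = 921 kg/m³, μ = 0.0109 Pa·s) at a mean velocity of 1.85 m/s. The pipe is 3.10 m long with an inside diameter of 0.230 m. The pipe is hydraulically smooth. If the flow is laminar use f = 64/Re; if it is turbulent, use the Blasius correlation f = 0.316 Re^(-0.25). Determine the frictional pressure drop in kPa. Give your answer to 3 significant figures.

ΔP ≈ 0.487 kPa

Reynolds number Re = ρVD/μ = 921 · 1.85 · 0.23 / 0.0109 = 3.595e+04.
Re > 4000 → turbulent. Smooth-pipe (Blasius): f = 0.316 Re^(-0.25) = 0.316/(3.595e+04)^0.25 = 0.02295.
Darcy-Weisbach: ΔP = f(L/D)(ρV²/2) = 0.02295·(3.1/0.23)·(921·1.85²/2) = 0.02295·13.48·1576 = 487.5 Pa.
ΔP = 487.5 Pa = 0.487 kPa.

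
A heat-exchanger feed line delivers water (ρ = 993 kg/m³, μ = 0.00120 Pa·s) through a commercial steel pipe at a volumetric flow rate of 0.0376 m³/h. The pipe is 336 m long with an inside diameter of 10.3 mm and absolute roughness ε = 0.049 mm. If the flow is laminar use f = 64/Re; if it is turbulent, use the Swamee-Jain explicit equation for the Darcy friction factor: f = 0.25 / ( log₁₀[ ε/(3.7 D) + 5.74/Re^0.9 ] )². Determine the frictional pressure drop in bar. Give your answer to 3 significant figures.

Q = 0.0376 m³/h = 0.0376/3600 = 1.044e-05 m³/s.
Cross-sectional area A = πD²/4 = π(0.0103)²/4 = 8.332e-05 m²; mean velocity V = Q/A = 1.044e-05/8.332e-05 = 0.1253 m/s.
Reynolds number Re = ρVD/μ = 993 · 0.1253 · 0.0103 / 0.0012 = 1068.
Re < 2300 → laminar flow, so f = 64/Re = 64/1068 = 0.0599 (the turbulent correlation is not needed).
Darcy-Weisbach: ΔP = f(L/D)(ρV²/2) = 0.0599·(336/0.0103)·(993·0.1253²/2) = 0.0599·3.262e+04·7.801 = 1.524e+04 Pa.
ΔP = 1.524e+04 Pa = 0.152 bar.

ΔP ≈ 0.152 bar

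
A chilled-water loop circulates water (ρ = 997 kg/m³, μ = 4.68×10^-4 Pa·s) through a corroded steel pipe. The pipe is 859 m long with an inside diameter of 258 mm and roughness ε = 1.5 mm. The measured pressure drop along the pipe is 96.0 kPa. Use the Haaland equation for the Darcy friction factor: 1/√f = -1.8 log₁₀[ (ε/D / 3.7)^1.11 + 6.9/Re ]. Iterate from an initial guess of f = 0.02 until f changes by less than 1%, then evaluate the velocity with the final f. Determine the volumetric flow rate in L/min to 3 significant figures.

Rearranging Darcy-Weisbach: V = √(2·ΔP·D/(f·L·ρ)). With ε/D = 0.0015/0.258 = 0.00581, iterate starting from f = 0.02:
  f = 0.02 → V = √(2·9.6e+04·0.258/(0.02·859·997)) = 1.701 m/s; Re = ρVD/μ = 9.347e+05; f → 0.03195
  f = 0.03195 → V = 1.345 m/s; Re = 7.395e+05; f → 0.03197
Converged (Δf/f < 1%). With the final f = 0.03197: V = √(2·9.6e+04·0.258/(0.03197·859·997)) = 1.345 m/s.
Q = V·A = 1.345·(π/4·0.258²) = 0.07032 m³/s = 4220 L/min.

Q ≈ 4220 L/min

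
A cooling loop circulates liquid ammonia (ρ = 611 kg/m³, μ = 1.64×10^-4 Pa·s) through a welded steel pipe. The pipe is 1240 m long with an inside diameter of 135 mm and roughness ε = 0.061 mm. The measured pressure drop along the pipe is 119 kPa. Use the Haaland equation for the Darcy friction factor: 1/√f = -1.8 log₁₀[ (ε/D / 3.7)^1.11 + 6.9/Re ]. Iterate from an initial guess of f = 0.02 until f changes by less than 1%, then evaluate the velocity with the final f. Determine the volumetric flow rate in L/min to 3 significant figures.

Q ≈ 1360 L/min

Rearranging Darcy-Weisbach: V = √(2·ΔP·D/(f·L·ρ)). With ε/D = 6.1e-05/0.135 = 0.000452, iterate starting from f = 0.02:
  f = 0.02 → V = √(2·1.19e+05·0.135/(0.02·1240·611)) = 1.456 m/s; Re = ρVD/μ = 7.324e+05; f → 0.01699
  f = 0.01699 → V = 1.58 m/s; Re = 7.945e+05; f → 0.01695
Converged (Δf/f < 1%). With the final f = 0.01695: V = √(2·1.19e+05·0.135/(0.01695·1240·611)) = 1.582 m/s.
Q = V·A = 1.582·(π/4·0.135²) = 0.02264 m³/s = 1360 L/min.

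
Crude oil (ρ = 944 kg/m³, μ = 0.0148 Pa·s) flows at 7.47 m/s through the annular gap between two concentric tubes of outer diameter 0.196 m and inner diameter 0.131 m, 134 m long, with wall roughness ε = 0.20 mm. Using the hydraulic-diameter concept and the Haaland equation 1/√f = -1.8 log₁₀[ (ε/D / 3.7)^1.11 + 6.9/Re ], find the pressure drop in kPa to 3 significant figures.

ΔP ≈ 1620 kPa

Hydraulic diameter D_h = 4A/P = D_o - D_i = 0.196 - 0.131 = 0.065 m.
Re = ρVD_h/μ = 944·7.47·0.065/0.0148 = 3.097e+04.
ε/D_h = 0.0002/0.065 = 0.00308; Haaland gives 1/√f = -1.8 log₁₀[0.000381+0.000223] = 5.794, so f = 0.02979.
ΔP = f(L/D_h)(ρV²/2) = 0.02979·134/0.065·2.634e+04 = 1.617e+06 Pa.
ΔP = 1620 kPa.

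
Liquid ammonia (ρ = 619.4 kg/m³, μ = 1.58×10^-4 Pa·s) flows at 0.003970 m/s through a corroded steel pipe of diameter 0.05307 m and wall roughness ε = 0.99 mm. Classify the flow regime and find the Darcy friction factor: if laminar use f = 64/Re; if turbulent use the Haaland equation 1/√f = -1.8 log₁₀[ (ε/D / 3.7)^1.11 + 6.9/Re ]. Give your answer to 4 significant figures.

f ≈ 0.07749

Re = ρVD/μ = 619.4·0.00397·0.05307/0.000158 = 825.9.
Re < 2300 → laminar, so f = 64/Re = 0.07749 (roughness is irrelevant in laminar flow).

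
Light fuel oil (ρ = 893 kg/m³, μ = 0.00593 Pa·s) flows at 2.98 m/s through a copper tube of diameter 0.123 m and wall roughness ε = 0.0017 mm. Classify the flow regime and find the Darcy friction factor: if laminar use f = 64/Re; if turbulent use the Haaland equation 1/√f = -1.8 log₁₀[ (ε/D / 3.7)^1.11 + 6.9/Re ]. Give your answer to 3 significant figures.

Re = ρVD/μ = 893·2.98·0.123/0.00593 = 5.52e+04.
Re > 4000 → turbulent. ε/D = 1.7e-06/0.123 = 1.38e-05; Haaland: 1/√f = -1.8 log₁₀[9.45e-07 + 0.000125] = 7.02, so f = 0.02029.

f ≈ 0.0203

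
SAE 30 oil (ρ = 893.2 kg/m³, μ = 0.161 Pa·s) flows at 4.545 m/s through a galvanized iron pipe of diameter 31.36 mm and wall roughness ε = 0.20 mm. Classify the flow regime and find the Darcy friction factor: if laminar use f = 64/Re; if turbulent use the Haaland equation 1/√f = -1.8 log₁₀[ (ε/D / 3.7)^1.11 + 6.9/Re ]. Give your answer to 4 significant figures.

f ≈ 0.08094

Re = ρVD/μ = 893.2·4.545·0.03136/0.161 = 790.7.
Re < 2300 → laminar, so f = 64/Re = 0.08094 (roughness is irrelevant in laminar flow).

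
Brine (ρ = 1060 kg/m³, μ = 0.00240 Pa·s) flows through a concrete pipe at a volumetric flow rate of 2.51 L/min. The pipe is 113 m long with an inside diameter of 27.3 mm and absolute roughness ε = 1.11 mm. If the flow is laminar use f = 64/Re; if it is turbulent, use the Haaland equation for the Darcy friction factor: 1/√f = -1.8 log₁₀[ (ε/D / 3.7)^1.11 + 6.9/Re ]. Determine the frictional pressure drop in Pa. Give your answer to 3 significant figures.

ΔP ≈ 832 Pa

Q = 2.51 L/min = 2.51/60000 = 4.183e-05 m³/s.
Cross-sectional area A = πD²/4 = π(0.0273)²/4 = 0.0005853 m²; mean velocity V = Q/A = 4.183e-05/0.0005853 = 0.07147 m/s.
Reynolds number Re = ρVD/μ = 1060 · 0.07147 · 0.0273 / 0.0024 = 861.7.
Re < 2300 → laminar flow, so f = 64/Re = 64/861.7 = 0.07427 (the turbulent correlation is not needed).
Darcy-Weisbach: ΔP = f(L/D)(ρV²/2) = 0.07427·(113/0.0273)·(1060·0.07147²/2) = 0.07427·4139·2.707 = 832.2 Pa.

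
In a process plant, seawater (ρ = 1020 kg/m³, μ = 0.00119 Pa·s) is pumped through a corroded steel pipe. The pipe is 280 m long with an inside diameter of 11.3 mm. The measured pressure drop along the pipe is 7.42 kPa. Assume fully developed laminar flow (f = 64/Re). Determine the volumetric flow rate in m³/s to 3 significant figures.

Q ≈ 8.91×10^-6 m³/s

For laminar flow, f = 64/Re with Re = ρVD/μ, so Darcy-Weisbach reduces to ΔP = 32μLV/D². Solving for V: V = ΔP·D²/(32μL) = 7420·(0.0113)²/(32·0.00119·280) = 0.08886 m/s.
Check: Re = ρVD/μ = 1020·0.08886·0.0113/0.00119 = 860.7 < 2300, so the laminar assumption holds.
Q = V·A = 0.08886·(π/4·0.0113²) = 8.912e-06 m³/s = 8.91×10^-6 m³/s.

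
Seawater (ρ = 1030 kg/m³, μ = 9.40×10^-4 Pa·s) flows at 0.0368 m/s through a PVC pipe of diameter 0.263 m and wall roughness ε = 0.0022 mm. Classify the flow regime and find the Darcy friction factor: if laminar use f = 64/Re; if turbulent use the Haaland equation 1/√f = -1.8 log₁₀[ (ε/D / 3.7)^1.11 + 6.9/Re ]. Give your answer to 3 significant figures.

Re = ρVD/μ = 1030·0.0368·0.263/0.00094 = 1.061e+04.
Re > 4000 → turbulent. ε/D = 2.2e-06/0.263 = 8.37e-06; Haaland: 1/√f = -1.8 log₁₀[5.41e-07 + 0.000651] = 5.735, so f = 0.0304.

f ≈ 0.0304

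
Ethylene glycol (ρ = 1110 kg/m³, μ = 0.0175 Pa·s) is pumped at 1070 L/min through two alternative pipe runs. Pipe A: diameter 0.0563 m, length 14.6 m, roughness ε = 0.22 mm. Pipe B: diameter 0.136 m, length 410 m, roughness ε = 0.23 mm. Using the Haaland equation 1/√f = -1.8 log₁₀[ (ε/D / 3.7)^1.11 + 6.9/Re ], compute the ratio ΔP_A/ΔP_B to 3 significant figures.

Pipe A: V = Q/A = 0.01783/0.002489 = 7.164 m/s; Re = 2.558e+04; ε/D = 0.00391; Haaland → f = 0.0318; ΔP_A = f(L/D)(ρV²/2) = 2.349e+05 Pa.
Pipe B: V = Q/A = 0.01783/0.01453 = 1.228 m/s; Re = 1.059e+04; ε/D = 0.00169; Haaland → f = 0.03271; ΔP_B = f(L/D)(ρV²/2) = 8.248e+04 Pa.
ΔP_A/ΔP_B = 2.349e+05/8.248e+04 = 2.85.

ΔP_A/ΔP_B ≈ 2.85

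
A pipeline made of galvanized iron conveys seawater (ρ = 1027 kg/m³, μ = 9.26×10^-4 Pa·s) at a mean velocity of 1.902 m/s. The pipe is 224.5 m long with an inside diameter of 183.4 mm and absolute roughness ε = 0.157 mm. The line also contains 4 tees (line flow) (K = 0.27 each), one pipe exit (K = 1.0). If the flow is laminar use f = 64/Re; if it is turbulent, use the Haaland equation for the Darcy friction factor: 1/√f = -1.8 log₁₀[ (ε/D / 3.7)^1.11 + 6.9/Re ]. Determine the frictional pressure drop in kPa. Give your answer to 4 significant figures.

Reynolds number Re = ρVD/μ = 1027 · 1.902 · 0.1834 / 0.000926 = 3.869e+05.
Re > 4000 → turbulent. Relative roughness ε/D = 0.000157/0.1834 = 0.000856. Haaland: 1/√f = -1.8 log₁₀[(0.000856/3.7)^1.11 + 6.9/3.869e+05] = -1.8 log₁₀[9.21e-05 + 1.78e-05] = 7.126, so f = 0.01969.
Total minor-loss coefficient ΣK = 4·0.27 + 1·1 = 2.08.
ΔP = [f·L/D + ΣK]·(ρV²/2) = [0.01969·224.5/0.1834 + 2.08]·(1027·1.902²/2) = [24.11 + 2.08]·1858 = 4.865e+04 Pa.
ΔP = 4.865e+04 Pa = 48.65 kPa.

ΔP ≈ 48.65 kPa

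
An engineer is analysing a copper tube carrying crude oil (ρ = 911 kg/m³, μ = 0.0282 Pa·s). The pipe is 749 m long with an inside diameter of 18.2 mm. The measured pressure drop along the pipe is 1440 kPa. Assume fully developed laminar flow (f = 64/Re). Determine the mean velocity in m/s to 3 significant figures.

For laminar flow, f = 64/Re with Re = ρVD/μ, so Darcy-Weisbach reduces to ΔP = 32μLV/D². Solving for V: V = ΔP·D²/(32μL) = 1.44e+06·(0.0182)²/(32·0.0282·749) = 0.7057 m/s.
Check: Re = ρVD/μ = 911·0.7057·0.0182/0.0282 = 414.9 < 2300, so the laminar assumption holds.

V ≈ 0.706 m/s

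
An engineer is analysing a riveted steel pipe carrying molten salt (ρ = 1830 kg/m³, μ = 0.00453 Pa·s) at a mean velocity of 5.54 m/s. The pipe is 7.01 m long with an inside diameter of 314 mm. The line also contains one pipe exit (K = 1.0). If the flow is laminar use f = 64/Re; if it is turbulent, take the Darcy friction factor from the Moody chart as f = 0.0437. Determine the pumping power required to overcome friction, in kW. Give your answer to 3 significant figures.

P ≈ 23.8 kW

Reynolds number Re = ρVD/μ = 1830 · 5.54 · 0.314 / 0.00453 = 7.027e+05.
Re > 4000 → turbulent; use the Moody-chart value f = 0.0437.
Total minor-loss coefficient ΣK = 1·1 = 1.
ΔP = [f·L/D + ΣK]·(ρV²/2) = [0.0437·7.01/0.314 + 1]·(1830·5.54²/2) = [0.9756 + 1]·2.808e+04 = 5.548e+04 Pa.
Q = V·A = 5.54·0.07744 = 0.429 m³/s.
Pumping power P = QΔP = 0.429·5.548e+04 = 23800 W = 23.8 kW.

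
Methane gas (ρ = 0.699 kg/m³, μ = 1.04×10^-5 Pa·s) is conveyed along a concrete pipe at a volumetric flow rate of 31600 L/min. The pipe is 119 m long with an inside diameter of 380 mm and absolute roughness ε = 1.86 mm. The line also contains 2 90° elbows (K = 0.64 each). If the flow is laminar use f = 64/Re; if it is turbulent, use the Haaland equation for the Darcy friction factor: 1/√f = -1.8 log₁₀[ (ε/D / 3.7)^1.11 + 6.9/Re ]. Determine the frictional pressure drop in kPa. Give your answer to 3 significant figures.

Q = 31600 L/min = 31600/60000 = 0.5267 m³/s.
Cross-sectional area A = πD²/4 = π(0.38)²/4 = 0.1134 m²; mean velocity V = Q/A = 0.5267/0.1134 = 4.644 m/s.
Reynolds number Re = ρVD/μ = 0.699 · 4.644 · 0.38 / 1.04e-05 = 1.186e+05.
Re > 4000 → turbulent. Relative roughness ε/D = 0.00186/0.38 = 0.00489. Haaland: 1/√f = -1.8 log₁₀[(0.00489/3.7)^1.11 + 6.9/1.186e+05] = -1.8 log₁₀[0.000638 + 5.82e-05] = 5.683, so f = 0.03096.
Total minor-loss coefficient ΣK = 2·0.64 = 1.28.
ΔP = [f·L/D + ΣK]·(ρV²/2) = [0.03096·119/0.38 + 1.28]·(0.699·4.644²/2) = [9.696 + 1.28]·7.537 = 82.73 Pa.
ΔP = 82.73 Pa = 0.0827 kPa.

ΔP ≈ 0.0827 kPa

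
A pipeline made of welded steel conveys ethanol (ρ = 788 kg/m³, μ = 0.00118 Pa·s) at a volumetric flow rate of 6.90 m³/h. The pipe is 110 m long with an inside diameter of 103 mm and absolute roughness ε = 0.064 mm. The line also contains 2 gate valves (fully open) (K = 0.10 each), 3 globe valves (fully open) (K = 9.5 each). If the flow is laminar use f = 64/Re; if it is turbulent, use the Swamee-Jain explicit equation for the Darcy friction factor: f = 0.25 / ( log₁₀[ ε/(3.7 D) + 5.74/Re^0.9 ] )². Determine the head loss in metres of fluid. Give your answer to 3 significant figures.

h_f ≈ 0.160 m

Q = 6.90 m³/h = 6.90/3600 = 0.001917 m³/s.
Cross-sectional area A = πD²/4 = π(0.103)²/4 = 0.008332 m²; mean velocity V = Q/A = 0.001917/0.008332 = 0.23 m/s.
Reynolds number Re = ρVD/μ = 788 · 0.23 · 0.103 / 0.00118 = 1.582e+04.
Re > 4000 → turbulent. Relative roughness ε/D = 6.4e-05/0.103 = 0.000621. Swamee-Jain: f = 0.25/(log₁₀[0.000621/3.7 + 5.74/1.582e+04^0.9])² = 0.25/(log₁₀[0.000168 + 0.000954])² = 0.25/(-2.95)² = 0.02873.
Total minor-loss coefficient ΣK = 2·0.1 + 3·9.5 = 28.7.
ΔP = [f·L/D + ΣK]·(ρV²/2) = [0.02873·110/0.103 + 28.7]·(788·0.23²/2) = [30.68 + 28.7]·20.85 = 1238 Pa.
Head loss h_f = ΔP/(ρg) = 1238/(788·9.81) = 0.160 m.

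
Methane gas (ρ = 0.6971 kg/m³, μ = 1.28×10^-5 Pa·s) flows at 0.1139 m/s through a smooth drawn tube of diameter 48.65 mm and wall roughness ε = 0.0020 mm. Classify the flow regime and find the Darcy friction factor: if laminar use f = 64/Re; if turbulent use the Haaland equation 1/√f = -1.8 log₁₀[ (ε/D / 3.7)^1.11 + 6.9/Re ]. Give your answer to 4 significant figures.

f ≈ 0.2121

Re = ρVD/μ = 0.6971·0.1139·0.04865/1.28e-05 = 301.8.
Re < 2300 → laminar, so f = 64/Re = 0.2121 (roughness is irrelevant in laminar flow).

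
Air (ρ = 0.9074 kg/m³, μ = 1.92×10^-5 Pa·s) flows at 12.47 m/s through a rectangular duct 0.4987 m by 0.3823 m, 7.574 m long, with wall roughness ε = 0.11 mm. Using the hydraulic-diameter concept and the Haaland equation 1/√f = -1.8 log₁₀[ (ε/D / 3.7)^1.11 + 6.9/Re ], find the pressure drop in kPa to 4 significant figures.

ΔP ≈ 0.02068 kPa

Hydraulic diameter D_h = 4A/P = 4·(0.4987·0.3823)/(2·(0.4987+0.3823)) = 0.7626/1.762 = 0.4328 m.
Re = ρVD_h/μ = 0.9074·12.47·0.4328/1.92e-05 = 2.551e+05.
ε/D_h = 0.00011/0.4328 = 0.000254; Haaland gives 1/√f = -1.8 log₁₀[2.39e-05+2.71e-05] = 7.727, so f = 0.01675.
ΔP = f(L/D_h)(ρV²/2) = 0.01675·7.574/0.4328·70.55 = 20.68 Pa.
ΔP = 0.02068 kPa.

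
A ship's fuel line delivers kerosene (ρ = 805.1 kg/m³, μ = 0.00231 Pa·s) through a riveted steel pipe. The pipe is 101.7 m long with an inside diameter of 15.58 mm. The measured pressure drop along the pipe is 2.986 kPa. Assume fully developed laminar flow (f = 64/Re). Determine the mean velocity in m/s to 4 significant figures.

V ≈ 0.09641 m/s

For laminar flow, f = 64/Re with Re = ρVD/μ, so Darcy-Weisbach reduces to ΔP = 32μLV/D². Solving for V: V = ΔP·D²/(32μL) = 2986·(0.01558)²/(32·0.00231·101.7) = 0.09641 m/s.
Check: Re = ρVD/μ = 805.1·0.09641·0.01558/0.00231 = 523.5 < 2300, so the laminar assumption holds.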